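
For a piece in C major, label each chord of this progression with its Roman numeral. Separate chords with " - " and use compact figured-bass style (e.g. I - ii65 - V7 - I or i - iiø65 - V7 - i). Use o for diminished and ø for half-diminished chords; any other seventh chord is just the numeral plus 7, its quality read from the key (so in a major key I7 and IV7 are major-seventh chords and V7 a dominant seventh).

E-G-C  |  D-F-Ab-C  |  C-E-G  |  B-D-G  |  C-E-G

I6 - iiø7 - I - V6 - I

E-G-C: root C is the tonic; major triad there is I6.
D-F-Ab-C is non-diatonic — iiø7, a mixture chord from C minor.
C-E-G: major triad on C = scale degree 1 → I.
B-D-G has root G, degree 5 in C major, so V6.
C-E-G has root C, degree 1 in C major, so I.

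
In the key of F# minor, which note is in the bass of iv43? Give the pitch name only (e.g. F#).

iv in F# minor has root B; the chord is B-D-F#-A.
The figure 43 means second inversion — the fifth is in the bass.

F#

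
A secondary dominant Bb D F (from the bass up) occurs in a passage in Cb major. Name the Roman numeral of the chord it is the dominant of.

iii

The chord is a major triad on Bb.
A dominant resolves down a perfect fifth: Bb → Eb. In Cb major, Eb is scale degree 3, i.e. iii.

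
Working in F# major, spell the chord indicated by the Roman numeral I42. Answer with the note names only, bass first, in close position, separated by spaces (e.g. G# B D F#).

E# F# A# C#

In F# major, the first degree is F#, and the diatonic chord built there is a major seventh chord.
That chord is spelled F#-A#-C#-E#.
With the 42 figure the chord is in third inversion; from the bass E# upward in close position it reads E#-F#-A#-C#.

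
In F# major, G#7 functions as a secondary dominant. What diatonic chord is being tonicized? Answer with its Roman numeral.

The chord is a dominant seventh chord on G#.
A dominant resolves down a perfect fifth: G# → C#. In F# major, C# is scale degree 5, i.e. V.

V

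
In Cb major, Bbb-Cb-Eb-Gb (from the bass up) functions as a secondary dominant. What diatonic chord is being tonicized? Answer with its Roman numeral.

IV

The chord is a dominant seventh chord on Cb.
A dominant resolves down a perfect fifth: Cb → Fb. In Cb major, Fb is scale degree 4, i.e. IV.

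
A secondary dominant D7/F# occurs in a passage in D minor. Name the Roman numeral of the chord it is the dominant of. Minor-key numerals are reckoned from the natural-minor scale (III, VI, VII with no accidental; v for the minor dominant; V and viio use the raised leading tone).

iv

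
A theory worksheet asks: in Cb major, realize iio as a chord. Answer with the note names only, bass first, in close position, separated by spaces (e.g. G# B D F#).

Db Fb Abb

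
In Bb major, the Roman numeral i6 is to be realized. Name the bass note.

i in Bb major has root Bb; the chord is Bb-Db-F.
The figure 6 means first inversion — the third is in the bass.

Db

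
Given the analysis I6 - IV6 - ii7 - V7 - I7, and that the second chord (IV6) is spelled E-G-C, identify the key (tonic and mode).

IV6 is given as E-G-C — a major triad with root C.
If C is scale degree 4 and the mode makes that degree carry a major triad, the tonic is G and the mode is major.

G major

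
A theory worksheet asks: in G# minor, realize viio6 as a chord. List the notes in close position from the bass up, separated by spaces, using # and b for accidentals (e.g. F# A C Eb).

A# C# F##

In G# minor, the leading-tone chord is built on the raised seventh degree, F##.
Stacking thirds from F## gives F##-A#-C#.
The figured bass 6 indicates first inversion, placing the third (A#) in the bass: A#-C#-F##.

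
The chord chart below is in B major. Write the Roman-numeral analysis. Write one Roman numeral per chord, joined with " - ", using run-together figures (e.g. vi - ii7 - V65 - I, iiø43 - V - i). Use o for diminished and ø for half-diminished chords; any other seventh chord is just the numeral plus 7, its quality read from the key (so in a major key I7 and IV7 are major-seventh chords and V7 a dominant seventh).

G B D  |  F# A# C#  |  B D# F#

G-B-D: major triad on G — chromatic; bVI (borrowed from the parallel minor).
F#-A#-C# has root F#, degree 5 in B major, so V.
B-D#-F#: major triad on B = scale degree 1 → I.

bVI - V - I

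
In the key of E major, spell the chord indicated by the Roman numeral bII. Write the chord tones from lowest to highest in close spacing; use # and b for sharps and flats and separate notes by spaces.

bII is the Neapolitan chord — a major triad on the lowered second degree. In E major that root is F.
So the chord is F-A-C, a major triad.

F A C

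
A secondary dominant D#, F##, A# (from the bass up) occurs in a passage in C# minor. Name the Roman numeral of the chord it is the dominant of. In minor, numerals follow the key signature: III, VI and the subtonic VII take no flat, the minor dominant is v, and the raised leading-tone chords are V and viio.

The chord is a major triad on D#.
A dominant resolves down a perfect fifth: D# → G#. In C# minor, G# is scale degree 5, i.e. V.

V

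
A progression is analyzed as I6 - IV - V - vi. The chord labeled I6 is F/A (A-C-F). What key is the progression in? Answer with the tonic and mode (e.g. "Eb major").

F major

I6 is given as A-C-F — a major triad with root F.
If F is scale degree 1 and the mode makes that degree carry a major triad, the tonic is F and the mode is major.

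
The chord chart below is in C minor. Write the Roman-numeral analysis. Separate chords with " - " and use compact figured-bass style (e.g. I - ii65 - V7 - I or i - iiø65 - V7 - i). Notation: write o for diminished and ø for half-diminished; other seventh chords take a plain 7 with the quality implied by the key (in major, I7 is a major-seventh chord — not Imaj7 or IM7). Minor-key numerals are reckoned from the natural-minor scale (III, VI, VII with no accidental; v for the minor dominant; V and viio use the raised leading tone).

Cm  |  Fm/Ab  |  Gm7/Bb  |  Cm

Cm: minor triad on C = scale degree 1 → i.
Fm/Ab: root F is the subdominant; minor triad there is iv6.
Gm7/Bb: root G is the dominant; minor seventh chord there is v65.
Cm: minor triad on C = scale degree 1 → i.

i - iv6 - v65 - i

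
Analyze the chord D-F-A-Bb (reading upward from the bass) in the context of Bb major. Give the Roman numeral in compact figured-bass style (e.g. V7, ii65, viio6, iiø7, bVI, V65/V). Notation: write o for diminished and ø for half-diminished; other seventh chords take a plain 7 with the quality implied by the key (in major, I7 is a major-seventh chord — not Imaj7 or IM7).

I65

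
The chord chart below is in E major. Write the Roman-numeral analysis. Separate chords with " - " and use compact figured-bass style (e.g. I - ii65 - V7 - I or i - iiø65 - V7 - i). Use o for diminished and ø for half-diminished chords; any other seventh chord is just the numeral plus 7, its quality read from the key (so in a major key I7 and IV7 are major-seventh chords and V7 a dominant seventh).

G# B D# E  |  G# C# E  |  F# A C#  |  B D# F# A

I65 - vi64 - ii - V7

G#-B-D#-E: major seventh chord on E = scale degree 1 → I65.
G#-C#-E: minor triad on C# = scale degree 6 → vi64.
F#-A-C#: root F# is the supertonic; minor triad there is ii.
B-D#-F#-A has root B, degree 5 in E major, so V7.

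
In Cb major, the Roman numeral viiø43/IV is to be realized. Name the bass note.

The applied chord viiø43/IV is rooted on Eb: Eb-Gb-Bbb-Db.
The figure 43 means second inversion — the fifth is in the bass.

Bbb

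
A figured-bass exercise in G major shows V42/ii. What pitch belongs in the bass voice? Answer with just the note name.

D

The applied chord V42/ii is rooted on E: E-G#-B-D.
The figure 42 means third inversion — the seventh is in the bass.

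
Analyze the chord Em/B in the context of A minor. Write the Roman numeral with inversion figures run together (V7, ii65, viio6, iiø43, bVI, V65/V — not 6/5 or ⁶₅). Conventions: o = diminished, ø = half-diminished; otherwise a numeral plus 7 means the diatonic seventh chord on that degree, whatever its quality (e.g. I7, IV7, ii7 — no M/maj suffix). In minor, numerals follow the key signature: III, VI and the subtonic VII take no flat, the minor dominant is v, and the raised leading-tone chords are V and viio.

v64

The pitches E-G-B form a minor triad rooted on E.
E is scale degree 5 in A minor, and a minor triad on that degree is written v.
With B in the bass the chord is in second inversion, so the figured bass is 64.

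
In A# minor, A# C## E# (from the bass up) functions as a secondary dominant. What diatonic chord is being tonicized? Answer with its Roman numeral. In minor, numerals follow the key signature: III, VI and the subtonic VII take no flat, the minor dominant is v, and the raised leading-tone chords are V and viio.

iv

The chord is a major triad on A#.
A dominant resolves down a perfect fifth: A# → D#. In A# minor, D# is scale degree 4, i.e. iv.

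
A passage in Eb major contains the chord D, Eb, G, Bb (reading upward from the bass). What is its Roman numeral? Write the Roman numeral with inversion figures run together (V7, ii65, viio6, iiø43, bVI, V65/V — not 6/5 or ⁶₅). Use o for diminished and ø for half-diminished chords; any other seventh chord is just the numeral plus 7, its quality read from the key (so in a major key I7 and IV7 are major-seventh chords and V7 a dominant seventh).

I42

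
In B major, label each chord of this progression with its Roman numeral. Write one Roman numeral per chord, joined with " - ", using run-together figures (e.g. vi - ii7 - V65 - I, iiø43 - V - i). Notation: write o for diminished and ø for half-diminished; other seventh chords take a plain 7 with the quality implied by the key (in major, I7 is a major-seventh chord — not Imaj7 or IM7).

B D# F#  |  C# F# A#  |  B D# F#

B-D#-F#: major triad on B = scale degree 1 → I.
C#-F#-A#: root F# is the dominant; major triad there is V64.
B-D#-F#: root B is the tonic; major triad there is I.

I - V64 - I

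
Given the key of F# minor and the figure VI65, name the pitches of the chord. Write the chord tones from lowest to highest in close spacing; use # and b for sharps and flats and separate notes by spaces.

The numeral's case and figure indicate a major seventh chord. In F# minor its root, the submediant, is D.
Stacking thirds from D gives D-F#-A-C#.
The figured bass 65 indicates first inversion, placing the third (F#) in the bass: F#-A-C#-D.

F# A C# D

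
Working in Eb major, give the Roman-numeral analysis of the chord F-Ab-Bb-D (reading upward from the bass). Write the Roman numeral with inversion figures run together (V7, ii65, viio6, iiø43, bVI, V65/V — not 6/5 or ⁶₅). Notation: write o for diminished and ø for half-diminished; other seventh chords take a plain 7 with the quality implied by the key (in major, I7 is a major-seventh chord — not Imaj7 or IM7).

Stacked in thirds the chord is Bb-D-F-Ab: a dominant seventh chord on Bb.
Bb is scale degree 5 in Eb major, and a dominant seventh chord on that degree is written V7.
With F in the bass the chord is in second inversion, so the figured bass is 43.

V43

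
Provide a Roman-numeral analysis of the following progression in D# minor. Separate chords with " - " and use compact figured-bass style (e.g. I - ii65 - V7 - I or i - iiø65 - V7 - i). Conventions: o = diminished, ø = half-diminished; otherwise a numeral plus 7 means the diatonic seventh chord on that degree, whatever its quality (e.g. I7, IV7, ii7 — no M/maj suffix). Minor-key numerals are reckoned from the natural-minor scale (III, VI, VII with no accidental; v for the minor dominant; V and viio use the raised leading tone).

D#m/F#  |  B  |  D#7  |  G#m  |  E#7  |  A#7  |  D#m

i6 - VI - V7/iv - iv - V7/V - V7 - i

D#m/F#: minor triad on D# = scale degree 1 → i6.
B has root B, degree 6 in D# minor, so VI.
D#7: chromatic; D# is V of iv, so V7/iv.
G#m has root G#, degree 4 in D# minor, so iv.
E#7 is the secondary dominant of V (dominant seventh chord on E#): V7/V.
A#7: dominant seventh chord on A# = scale degree 5 → V7.
D#m has root D#, degree 1 in D# minor, so i.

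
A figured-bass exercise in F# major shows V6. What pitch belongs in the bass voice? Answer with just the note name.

V in F# major has root C#; the chord is C#-E#-G#.
The figure 6 means first inversion — the third is in the bass.

E#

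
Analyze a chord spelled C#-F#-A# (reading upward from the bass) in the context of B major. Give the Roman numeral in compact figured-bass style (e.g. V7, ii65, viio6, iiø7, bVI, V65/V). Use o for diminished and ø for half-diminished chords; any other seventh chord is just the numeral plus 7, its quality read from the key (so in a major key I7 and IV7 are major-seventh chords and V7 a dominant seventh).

Stacked in thirds the chord is F#-A#-C#: a major triad on F#.
In B major, F# is the dominant; the diatonic major triad there is V.
With C# in the bass the chord is in second inversion, so the figured bass is 64.

V64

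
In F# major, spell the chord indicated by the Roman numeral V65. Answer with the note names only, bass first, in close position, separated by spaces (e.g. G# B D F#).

The numeral's case and figure indicate a dominant seventh chord. In F# major its root, scale degree 5, is C#.
Stacking thirds from C# gives C#-E#-G#-B.
The figured bass 65 indicates first inversion, placing the third (E#) in the bass: E#-G#-B-C#.

E# G# B C#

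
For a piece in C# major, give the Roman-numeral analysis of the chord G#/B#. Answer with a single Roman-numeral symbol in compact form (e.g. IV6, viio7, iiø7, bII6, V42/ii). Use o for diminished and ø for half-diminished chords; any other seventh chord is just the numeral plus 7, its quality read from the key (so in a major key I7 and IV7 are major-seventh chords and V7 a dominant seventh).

V6

The pitches G#-B#-D# form a major triad rooted on G#.
G# is scale degree 5 in C# major, and a major triad on that degree is written V.
With B# in the bass the chord is in first inversion, so the figured bass is 6.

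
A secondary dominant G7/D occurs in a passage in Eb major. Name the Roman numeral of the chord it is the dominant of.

vi

The chord is a dominant seventh chord on G.
A dominant resolves down a perfect fifth: G → C. In Eb major, C is scale degree 6, i.e. vi.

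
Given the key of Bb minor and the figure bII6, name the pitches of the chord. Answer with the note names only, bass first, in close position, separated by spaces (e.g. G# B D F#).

Eb Gb Cb

Scale degree 2 in Bb minor is C; lowering it a half step gives Cb. bII6 is the Neapolitan sixth — a major triad on the lowered second degree, here in its customary first inversion.
So the chord is Cb-Eb-Gb, a major triad.
The figured bass 6 indicates first inversion, placing the third (Eb) in the bass: Eb-Gb-Cb.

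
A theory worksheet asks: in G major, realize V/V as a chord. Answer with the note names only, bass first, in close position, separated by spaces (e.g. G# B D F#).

A C# E

V/V is a secondary dominant — the dominant triad of V. V in G major is D, so the applied chord's root is A, a perfect fifth above.
Building a major triad on A gives A-C#-E.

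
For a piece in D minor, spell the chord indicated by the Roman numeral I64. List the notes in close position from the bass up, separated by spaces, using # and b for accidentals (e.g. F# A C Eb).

I64 is the major tonic (Picardy third), borrowed from the parallel major. In D minor that root is D.
So the chord is D-F#-A, a major triad.
With the 64 figure the chord is in second inversion; from the bass A upward in close position it reads A-D-F#.

A D F#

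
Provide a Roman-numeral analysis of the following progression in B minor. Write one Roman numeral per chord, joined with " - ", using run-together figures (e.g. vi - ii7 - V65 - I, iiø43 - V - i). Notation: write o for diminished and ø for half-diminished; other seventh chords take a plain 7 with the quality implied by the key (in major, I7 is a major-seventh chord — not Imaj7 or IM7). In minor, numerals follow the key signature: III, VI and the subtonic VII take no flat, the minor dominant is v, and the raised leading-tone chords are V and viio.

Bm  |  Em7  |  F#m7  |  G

i - iv7 - v7 - VI

Bm: minor triad on B = scale degree 1 → i.
Em7 has root E, degree 4 in B minor, so iv7.
F#m7: root F# is the dominant; minor seventh chord there is v7.
G: root G is the submediant; major triad there is VI.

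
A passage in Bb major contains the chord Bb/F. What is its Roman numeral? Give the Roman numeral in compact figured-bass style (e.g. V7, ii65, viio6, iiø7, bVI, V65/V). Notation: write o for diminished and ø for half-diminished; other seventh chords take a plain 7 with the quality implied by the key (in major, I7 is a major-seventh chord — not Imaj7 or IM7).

The pitches Bb-D-F form a major triad rooted on Bb.
Bb is scale degree 1 in Bb major, and a major triad on that degree is written I.
With F in the bass the chord is in second inversion, so the figured bass is 64.

I64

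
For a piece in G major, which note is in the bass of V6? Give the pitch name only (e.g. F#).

F#

V in G major has root D; the chord is D-F#-A.
The figure 6 means first inversion — the third is in the bass.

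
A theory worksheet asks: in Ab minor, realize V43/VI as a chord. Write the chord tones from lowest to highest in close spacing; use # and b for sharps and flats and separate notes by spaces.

Gb Bbb Cb Eb

The slash means an applied dominant: we want the dominant of VI. In Ab minor, VI is Fb major, and its dominant is built on Cb.
Building a dominant seventh chord on Cb gives Cb-Eb-Gb-Bbb.
The figured bass 43 indicates second inversion, placing the fifth (Gb) in the bass: Gb-Bbb-Cb-Eb.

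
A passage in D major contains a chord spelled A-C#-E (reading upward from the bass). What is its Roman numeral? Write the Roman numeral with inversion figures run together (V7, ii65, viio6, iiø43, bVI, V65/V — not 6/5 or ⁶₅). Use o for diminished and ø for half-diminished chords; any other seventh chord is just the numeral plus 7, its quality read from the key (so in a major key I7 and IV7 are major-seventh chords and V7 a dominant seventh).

V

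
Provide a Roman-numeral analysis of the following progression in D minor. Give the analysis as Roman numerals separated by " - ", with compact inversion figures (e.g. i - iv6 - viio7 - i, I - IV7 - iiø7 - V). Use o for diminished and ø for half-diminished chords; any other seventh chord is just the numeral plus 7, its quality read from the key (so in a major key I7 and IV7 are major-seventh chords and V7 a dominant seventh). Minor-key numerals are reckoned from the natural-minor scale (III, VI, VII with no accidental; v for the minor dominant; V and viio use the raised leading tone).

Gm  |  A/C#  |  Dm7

iv - V6 - i7

Gm: root G is the subdominant; minor triad there is iv.
A/C#: root A is the dominant; major triad there is V6.
Dm7: minor seventh chord on D = scale degree 1 → i7.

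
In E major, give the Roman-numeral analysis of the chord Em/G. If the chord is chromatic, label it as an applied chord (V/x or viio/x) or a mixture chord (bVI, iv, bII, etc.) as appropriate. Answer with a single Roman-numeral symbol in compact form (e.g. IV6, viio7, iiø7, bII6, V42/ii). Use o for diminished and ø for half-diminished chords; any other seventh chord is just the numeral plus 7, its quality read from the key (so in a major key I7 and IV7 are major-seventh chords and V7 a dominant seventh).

i6

Stacked in thirds the chord is E-G-B: a minor triad on E.
E is the first degree of E major. This is the minor tonic, borrowed from the parallel minor.
With G in the bass the chord is in first inversion, so the figured bass is 6.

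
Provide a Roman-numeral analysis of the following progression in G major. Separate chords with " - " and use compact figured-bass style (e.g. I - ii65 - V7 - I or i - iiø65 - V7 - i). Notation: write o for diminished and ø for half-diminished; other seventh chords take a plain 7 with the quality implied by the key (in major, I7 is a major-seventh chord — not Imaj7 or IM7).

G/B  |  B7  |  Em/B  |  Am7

I6 - V7/vi - vi64 - ii7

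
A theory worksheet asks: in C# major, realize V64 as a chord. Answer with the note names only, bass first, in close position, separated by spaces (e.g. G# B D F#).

In C# major, the fifth degree is G#, and the diatonic chord built there is a major triad.
That chord is spelled G#-B#-D#.
The figured bass 64 indicates second inversion, placing the fifth (D#) in the bass: D#-G#-B#.

D# G# B#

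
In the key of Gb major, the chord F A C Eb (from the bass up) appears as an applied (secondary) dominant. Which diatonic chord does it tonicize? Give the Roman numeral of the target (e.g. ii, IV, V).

The chord is a dominant seventh chord on F.
A dominant resolves down a perfect fifth: F → Bb. In Gb major, Bb is scale degree 3, i.e. iii.

iii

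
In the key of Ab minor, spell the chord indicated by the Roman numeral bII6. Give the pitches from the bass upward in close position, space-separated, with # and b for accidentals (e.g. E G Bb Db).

Scale degree 2 in Ab minor is Bb; lowering it a half step gives Bbb. bII6 is the Neapolitan sixth — a major triad on the lowered second degree, here in its customary first inversion.
So the chord is Bbb-Db-Fb, a major triad.
The figured bass 6 indicates first inversion, placing the third (Db) in the bass: Db-Fb-Bbb.

Db Fb Bbb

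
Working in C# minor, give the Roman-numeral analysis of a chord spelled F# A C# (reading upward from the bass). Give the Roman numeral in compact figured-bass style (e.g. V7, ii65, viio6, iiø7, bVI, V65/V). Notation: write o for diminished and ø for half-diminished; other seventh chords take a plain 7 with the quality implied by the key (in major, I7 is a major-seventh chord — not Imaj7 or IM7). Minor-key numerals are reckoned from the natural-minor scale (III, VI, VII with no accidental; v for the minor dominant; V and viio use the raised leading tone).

iv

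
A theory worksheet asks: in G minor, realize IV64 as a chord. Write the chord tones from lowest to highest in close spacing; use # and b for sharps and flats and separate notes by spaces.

IV64 is the major subdominant, borrowed from the parallel major. In G minor that root is C.
So the chord is C-E-G.
The figured bass 64 indicates second inversion, placing the fifth (G) in the bass: G-C-E.

G C E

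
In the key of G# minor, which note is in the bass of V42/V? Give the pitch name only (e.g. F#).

G#

The applied chord V42/V is rooted on A#: A#-C##-E#-G#.
The figure 42 means third inversion — the seventh is in the bass.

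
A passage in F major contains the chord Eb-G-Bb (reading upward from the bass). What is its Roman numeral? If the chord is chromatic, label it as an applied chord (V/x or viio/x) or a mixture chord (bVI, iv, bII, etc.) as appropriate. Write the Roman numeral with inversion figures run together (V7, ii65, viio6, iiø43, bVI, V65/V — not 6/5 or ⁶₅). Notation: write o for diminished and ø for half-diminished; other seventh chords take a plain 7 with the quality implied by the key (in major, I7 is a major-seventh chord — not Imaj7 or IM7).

bVII

The pitches Eb-G-Bb form a major triad rooted on Eb.
Eb is the lowered seventh degree of F major (diatonic 7 would be E). This is a major triad on the lowered seventh degree (the subtonic), borrowed from the parallel minor.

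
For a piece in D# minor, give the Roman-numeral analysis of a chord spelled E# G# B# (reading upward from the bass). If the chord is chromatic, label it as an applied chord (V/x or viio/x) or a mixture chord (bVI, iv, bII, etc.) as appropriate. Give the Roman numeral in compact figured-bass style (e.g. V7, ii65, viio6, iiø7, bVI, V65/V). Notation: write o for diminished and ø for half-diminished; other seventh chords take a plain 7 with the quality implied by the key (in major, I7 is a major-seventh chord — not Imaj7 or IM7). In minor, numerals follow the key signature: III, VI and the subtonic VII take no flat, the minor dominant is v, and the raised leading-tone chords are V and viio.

The pitches E#-G#-B# form a minor triad rooted on E#.
E# is the second degree of D# minor. This is the minor supertonic, borrowed from the parallel major (the Dorian ii).

ii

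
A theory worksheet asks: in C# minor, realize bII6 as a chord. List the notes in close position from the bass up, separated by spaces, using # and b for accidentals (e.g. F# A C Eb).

F# A D

Scale degree 2 in C# minor is D#; lowering it a half step gives D. bII6 is the Neapolitan sixth — a major triad on the lowered second degree, here in its customary first inversion.
So the chord is D-F#-A, a major triad.
The figured bass 6 indicates first inversion, placing the third (F#) in the bass: F#-A-D.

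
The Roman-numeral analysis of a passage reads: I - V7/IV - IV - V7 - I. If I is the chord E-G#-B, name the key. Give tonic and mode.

E major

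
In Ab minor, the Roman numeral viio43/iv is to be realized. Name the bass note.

Gb

The applied chord viio43/iv is rooted on C: C-Eb-Gb-Bbb.
The figure 43 means second inversion — the fifth is in the bass.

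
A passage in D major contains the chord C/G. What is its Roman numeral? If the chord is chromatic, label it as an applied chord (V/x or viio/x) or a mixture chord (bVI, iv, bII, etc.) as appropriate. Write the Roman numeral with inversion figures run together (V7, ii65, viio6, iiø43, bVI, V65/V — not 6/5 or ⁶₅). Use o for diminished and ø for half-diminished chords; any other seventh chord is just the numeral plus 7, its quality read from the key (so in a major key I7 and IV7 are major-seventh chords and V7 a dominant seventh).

bVII64

The pitches C-E-G form a major triad rooted on C.
C is the lowered seventh degree of D major (diatonic 7 would be C#). This is a major triad on the lowered seventh degree (the subtonic), borrowed from the parallel minor.
With G in the bass the chord is in second inversion, so the figured bass is 64.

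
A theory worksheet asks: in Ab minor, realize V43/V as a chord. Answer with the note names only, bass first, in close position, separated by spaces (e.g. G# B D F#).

F Ab Bb D

The slash means an applied dominant: we want the dominant of V. In Ab minor, V is Eb major, and its dominant is built on Bb.
Building a dominant seventh chord on Bb gives Bb-D-F-Ab.
The figured bass 43 indicates second inversion, placing the fifth (F) in the bass: F-Ab-Bb-D.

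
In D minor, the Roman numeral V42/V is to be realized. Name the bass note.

The applied chord V42/V is rooted on E: E-G#-B-D.
The figure 42 means third inversion — the seventh is in the bass.

D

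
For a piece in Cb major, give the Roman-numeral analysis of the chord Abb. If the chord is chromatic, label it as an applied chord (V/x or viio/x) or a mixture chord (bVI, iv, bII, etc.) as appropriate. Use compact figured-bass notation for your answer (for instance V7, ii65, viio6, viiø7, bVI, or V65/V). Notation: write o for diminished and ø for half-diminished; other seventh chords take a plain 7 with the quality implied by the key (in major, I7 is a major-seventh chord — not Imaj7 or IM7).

Stacked in thirds the chord is Abb-Cb-Ebb: a major triad on Abb.
Abb is the lowered sixth degree of Cb major (diatonic 6 would be Ab). This is a major triad on the lowered sixth degree, borrowed from the parallel minor.

bVI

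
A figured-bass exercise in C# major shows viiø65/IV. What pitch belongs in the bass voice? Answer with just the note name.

The applied chord viiø65/IV is rooted on E#: E#-G#-B-D#.
The figure 65 means first inversion — the third is in the bass.

G#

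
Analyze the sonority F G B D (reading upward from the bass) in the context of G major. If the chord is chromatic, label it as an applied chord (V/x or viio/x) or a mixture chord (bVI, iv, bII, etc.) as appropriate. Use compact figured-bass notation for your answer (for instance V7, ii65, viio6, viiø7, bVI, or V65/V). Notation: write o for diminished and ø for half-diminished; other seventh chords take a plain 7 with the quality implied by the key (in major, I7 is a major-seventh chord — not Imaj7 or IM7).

V42/IV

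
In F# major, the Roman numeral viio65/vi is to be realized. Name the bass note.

E#

The applied chord viio65/vi is rooted on C##: C##-E#-G#-B.
The figure 65 means first inversion — the third is in the bass.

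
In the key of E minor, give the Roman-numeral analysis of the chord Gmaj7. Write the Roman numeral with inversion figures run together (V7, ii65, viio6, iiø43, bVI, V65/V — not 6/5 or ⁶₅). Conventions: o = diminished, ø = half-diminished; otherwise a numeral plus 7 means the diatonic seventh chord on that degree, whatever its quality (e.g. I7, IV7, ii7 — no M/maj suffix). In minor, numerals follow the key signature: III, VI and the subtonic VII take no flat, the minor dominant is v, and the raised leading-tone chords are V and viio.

III7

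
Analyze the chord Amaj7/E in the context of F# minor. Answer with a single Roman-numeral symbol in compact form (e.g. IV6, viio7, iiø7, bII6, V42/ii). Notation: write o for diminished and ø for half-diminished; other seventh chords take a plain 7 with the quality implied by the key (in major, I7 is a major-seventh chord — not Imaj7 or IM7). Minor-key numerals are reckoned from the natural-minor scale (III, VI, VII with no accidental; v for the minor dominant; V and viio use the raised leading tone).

The pitches A-C#-E-G# form a major seventh chord rooted on A.
A is scale degree 3 in F# minor, and a major seventh chord on that degree is written III7.
With E in the bass the chord is in second inversion, so the figured bass is 43.

III43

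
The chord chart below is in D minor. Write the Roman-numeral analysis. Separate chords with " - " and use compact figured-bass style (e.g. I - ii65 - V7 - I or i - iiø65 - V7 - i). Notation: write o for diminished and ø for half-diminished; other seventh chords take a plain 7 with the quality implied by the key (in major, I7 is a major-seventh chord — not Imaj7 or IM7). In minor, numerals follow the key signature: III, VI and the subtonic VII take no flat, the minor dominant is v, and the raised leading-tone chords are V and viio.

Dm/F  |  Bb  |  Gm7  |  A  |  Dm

i6 - VI - iv7 - V - i

Dm/F has root D, degree 1 in D minor, so i6.
Bb: major triad on Bb = scale degree 6 → VI.
Gm7 has root G, degree 4 in D minor, so iv7.
A: major triad on A = scale degree 5 → V.
Dm: minor triad on D = scale degree 1 → i.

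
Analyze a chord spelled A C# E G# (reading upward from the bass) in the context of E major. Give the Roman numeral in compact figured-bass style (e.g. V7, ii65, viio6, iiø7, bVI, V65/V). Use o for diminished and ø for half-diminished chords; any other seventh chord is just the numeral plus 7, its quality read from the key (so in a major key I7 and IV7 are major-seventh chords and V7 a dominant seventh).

The pitches A-C#-E-G# form a major seventh chord rooted on A.
A is scale degree 4 in E major, and a major seventh chord on that degree is written IV7.

IV7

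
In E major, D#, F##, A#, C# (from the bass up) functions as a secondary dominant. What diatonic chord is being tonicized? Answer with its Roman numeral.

The chord is a dominant seventh chord on D#.
A dominant resolves down a perfect fifth: D# → G#. In E major, G# is scale degree 3, i.e. iii.

iii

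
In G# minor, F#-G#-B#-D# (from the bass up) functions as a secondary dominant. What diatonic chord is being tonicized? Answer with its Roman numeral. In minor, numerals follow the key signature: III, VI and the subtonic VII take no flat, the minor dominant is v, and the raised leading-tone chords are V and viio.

iv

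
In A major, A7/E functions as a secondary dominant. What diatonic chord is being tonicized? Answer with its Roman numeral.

The chord is a dominant seventh chord on A.
A dominant resolves down a perfect fifth: A → D. In A major, D is scale degree 4, i.e. IV.

IV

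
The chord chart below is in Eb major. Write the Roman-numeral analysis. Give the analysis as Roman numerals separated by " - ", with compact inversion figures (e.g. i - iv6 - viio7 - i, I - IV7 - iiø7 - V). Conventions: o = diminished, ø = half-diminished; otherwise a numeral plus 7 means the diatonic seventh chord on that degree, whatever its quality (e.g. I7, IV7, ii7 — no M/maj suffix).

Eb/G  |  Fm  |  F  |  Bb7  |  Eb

I6 - ii - V/V - V7 - I

Eb/G: root Eb is the tonic; major triad there is I6.
Fm: root F is the supertonic; minor triad there is ii.
F: a major triad on F, the applied dominant of V → V/V.
Bb7 has root Bb, degree 5 in Eb major, so V7.
Eb: root Eb is the tonic; major triad there is I.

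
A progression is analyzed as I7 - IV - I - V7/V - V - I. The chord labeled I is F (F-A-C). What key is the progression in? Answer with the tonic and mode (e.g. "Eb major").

I is given as F-A-C — a major triad with root F.
If F is scale degree 1 and the mode makes that degree carry a major triad, the tonic is F and the mode is major.

F major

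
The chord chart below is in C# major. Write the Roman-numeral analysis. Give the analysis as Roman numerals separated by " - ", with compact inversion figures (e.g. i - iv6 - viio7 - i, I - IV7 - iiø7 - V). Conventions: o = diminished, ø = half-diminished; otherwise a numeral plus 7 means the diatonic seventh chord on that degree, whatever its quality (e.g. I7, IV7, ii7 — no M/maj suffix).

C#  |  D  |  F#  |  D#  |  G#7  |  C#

I - bII - IV - V/V - V7 - I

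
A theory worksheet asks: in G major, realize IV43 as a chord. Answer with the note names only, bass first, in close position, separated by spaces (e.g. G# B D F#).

In G major, scale degree 4 is C, and the diatonic chord built there is a major seventh chord.
Stacking thirds from C gives C-E-G-B.
The figured bass 43 indicates second inversion, placing the fifth (G) in the bass: G-B-C-E.

G B C E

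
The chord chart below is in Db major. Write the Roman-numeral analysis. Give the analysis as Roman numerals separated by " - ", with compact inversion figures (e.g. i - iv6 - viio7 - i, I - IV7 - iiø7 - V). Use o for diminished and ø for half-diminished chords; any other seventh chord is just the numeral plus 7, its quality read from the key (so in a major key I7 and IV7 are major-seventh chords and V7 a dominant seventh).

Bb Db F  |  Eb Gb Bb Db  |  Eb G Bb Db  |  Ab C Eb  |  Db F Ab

vi - ii7 - V7/V - V - I

Bb-Db-F: root Bb is the submediant; minor triad there is vi.
Eb-Gb-Bb-Db: minor seventh chord on Eb = scale degree 2 → ii7.
Eb-G-Bb-Db: a dominant seventh chord on Eb, the applied dominant of V → V7/V.
Ab-C-Eb has root Ab, degree 5 in Db major, so V.
Db-F-Ab: root Db is the tonic; major triad there is I.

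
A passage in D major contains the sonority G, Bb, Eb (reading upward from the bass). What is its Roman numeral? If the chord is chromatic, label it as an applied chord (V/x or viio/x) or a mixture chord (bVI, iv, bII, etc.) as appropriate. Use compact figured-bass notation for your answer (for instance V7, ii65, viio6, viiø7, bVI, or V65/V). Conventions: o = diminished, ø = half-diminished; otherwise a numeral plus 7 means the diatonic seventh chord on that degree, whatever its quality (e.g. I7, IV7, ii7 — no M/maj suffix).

bII6

Stacked in thirds the chord is Eb-G-Bb: a major triad on Eb.
Eb is the lowered second degree of D major (diatonic 2 would be E). This is the Neapolitan sixth — a major triad on the lowered second degree, here in its customary first inversion.
With G in the bass the chord is in first inversion, so the figured bass is 6.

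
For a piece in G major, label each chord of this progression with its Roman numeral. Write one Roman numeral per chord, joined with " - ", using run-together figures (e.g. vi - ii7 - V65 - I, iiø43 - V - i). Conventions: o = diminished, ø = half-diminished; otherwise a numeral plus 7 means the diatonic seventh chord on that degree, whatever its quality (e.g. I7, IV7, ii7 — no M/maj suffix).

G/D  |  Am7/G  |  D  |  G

G/D: major triad on G = scale degree 1 → I64.
Am7/G: minor seventh chord on A = scale degree 2 → ii42.
D: root D is the dominant; major triad there is V.
G: major triad on G = scale degree 1 → I.

I64 - ii42 - V - I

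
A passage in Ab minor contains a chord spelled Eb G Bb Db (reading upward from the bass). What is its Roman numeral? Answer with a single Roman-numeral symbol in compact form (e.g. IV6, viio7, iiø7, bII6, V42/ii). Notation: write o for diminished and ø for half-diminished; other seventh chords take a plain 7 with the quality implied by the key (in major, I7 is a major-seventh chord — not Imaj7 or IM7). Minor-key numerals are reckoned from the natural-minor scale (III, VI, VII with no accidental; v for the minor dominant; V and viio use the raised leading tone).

The pitches Eb-G-Bb-Db form a dominant seventh chord rooted on Eb.
Eb is scale degree 5 in Ab minor, and a dominant seventh chord on that degree is written V7.

V7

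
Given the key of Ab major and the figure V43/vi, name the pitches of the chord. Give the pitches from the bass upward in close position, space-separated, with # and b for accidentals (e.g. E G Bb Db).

G Bb C E

V43/vi is a secondary dominant — the dominant seventh of vi. vi in Ab major is F, so the applied chord's root is C, a perfect fifth above.
Building a dominant seventh chord on C gives C-E-G-Bb.
With the 43 figure the chord is in second inversion; from the bass G upward in close position it reads G-Bb-C-E.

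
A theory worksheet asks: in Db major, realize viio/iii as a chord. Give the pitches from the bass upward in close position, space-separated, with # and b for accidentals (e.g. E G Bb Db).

E G Bb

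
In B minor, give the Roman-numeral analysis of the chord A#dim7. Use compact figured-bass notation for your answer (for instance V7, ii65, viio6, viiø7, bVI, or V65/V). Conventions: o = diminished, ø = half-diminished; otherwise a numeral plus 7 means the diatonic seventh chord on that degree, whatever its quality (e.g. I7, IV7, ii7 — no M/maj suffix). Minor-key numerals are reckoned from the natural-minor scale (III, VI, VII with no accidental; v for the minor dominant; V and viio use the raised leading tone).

Stacked in thirds the chord is A#-C#-E-G: a fully diminished seventh chord on A#.
In B minor, A# is the leading tone; the diatonic fully diminished seventh chord there is viio7.

viio7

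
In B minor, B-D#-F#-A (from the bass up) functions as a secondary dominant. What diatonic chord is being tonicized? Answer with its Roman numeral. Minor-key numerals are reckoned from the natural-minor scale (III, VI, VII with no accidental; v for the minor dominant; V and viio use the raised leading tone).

iv

The chord is a dominant seventh chord on B.
A dominant resolves down a perfect fifth: B → E. In B minor, E is scale degree 4, i.e. iv.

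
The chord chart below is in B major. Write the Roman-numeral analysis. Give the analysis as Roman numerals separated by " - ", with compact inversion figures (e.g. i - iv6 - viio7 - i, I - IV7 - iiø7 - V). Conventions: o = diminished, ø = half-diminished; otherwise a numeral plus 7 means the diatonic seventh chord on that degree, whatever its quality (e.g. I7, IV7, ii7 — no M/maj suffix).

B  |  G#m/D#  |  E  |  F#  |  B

I - vi64 - IV - V - I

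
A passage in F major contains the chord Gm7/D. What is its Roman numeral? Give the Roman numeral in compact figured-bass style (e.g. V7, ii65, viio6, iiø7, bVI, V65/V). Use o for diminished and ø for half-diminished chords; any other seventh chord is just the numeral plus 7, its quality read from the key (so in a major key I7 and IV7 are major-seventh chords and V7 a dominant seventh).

ii43

Stacked in thirds the chord is G-Bb-D-F: a minor seventh chord on G.
G is scale degree 2 in F major, and a minor seventh chord on that degree is written ii7.
With D in the bass the chord is in second inversion, so the figured bass is 43.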